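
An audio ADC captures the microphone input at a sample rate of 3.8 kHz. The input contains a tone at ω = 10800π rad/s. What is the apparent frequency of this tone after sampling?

1.6 kHz

ω = 10800π rad/s → f = ω/(2π) = 5400 Hz = 5.4 kHz.
5.4 kHz mod fs = 1.6 kHz.
1.6 kHz ≤ fs/2 = 1.9 kHz, appears at 1.6 kHz.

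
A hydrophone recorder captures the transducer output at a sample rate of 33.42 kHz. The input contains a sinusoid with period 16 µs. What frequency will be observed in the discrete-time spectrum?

4.34 kHz

T = 16 µs → f = 1/T = 62.5 kHz.
62.5 kHz mod fs = 29.08 kHz.
29.08 kHz > fs/2 = 16.71 kHz, folds to fs − 29.08 kHz = 4.34 kHz.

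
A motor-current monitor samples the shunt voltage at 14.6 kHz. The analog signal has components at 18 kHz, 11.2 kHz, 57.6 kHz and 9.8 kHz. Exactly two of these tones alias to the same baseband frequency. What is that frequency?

3.4 kHz

fs/2 = 7.3 kHz.
18 kHz mod fs = 3.4 kHz.
3.4 kHz ≤ fs/2 = 7.3 kHz, appears at 3.4 kHz.
11.2 kHz > fs/2 = 7.3 kHz, folds to fs − 11.2 kHz = 3.4 kHz.
57.6 kHz mod fs = 13.8 kHz.
13.8 kHz > fs/2 = 7.3 kHz, folds to fs − 13.8 kHz = 0.8 kHz.
9.8 kHz > fs/2 = 7.3 kHz, folds to fs − 9.8 kHz = 4.8 kHz.
11.2 kHz and 18 kHz both map to 3.4 kHz.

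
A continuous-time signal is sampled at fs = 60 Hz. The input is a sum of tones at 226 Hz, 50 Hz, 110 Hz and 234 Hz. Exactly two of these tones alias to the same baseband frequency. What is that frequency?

10 Hz

fs/2 = 30 Hz.
226 Hz mod fs = 46 Hz.
46 Hz > fs/2 = 30 Hz, folds to fs − 46 Hz = 14 Hz.
50 Hz > fs/2 = 30 Hz, folds to fs − 50 Hz = 10 Hz.
110 Hz mod fs = 50 Hz.
50 Hz > fs/2 = 30 Hz, folds to fs − 50 Hz = 10 Hz.
234 Hz mod fs = 54 Hz.
54 Hz > fs/2 = 30 Hz, folds to fs − 54 Hz = 6 Hz.
50 Hz and 110 Hz both map to 10 Hz.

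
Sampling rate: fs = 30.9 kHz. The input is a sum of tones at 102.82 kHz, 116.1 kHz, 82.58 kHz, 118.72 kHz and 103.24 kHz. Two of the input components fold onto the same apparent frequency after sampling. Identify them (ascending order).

82.58 kHz, 102.82 kHz

fs/2 = 15.45 kHz.
102.82 kHz mod fs = 10.12 kHz.
10.12 kHz ≤ fs/2 = 15.45 kHz, appears at 10.12 kHz.
116.1 kHz mod fs = 23.4 kHz.
23.4 kHz > fs/2 = 15.45 kHz, folds to fs − 23.4 kHz = 7.5 kHz.
82.58 kHz mod fs = 20.78 kHz.
20.78 kHz > fs/2 = 15.45 kHz, folds to fs − 20.78 kHz = 10.12 kHz.
118.72 kHz mod fs = 26.02 kHz.
26.02 kHz > fs/2 = 15.45 kHz, folds to fs − 26.02 kHz = 4.88 kHz.
103.24 kHz mod fs = 10.54 kHz.
10.54 kHz ≤ fs/2 = 15.45 kHz, appears at 10.54 kHz.
82.58 kHz and 102.82 kHz both map to 10.12 kHz.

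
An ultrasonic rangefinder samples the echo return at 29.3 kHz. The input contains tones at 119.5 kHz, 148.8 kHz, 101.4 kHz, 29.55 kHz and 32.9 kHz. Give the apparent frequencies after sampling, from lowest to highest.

0.25 kHz, 2.3 kHz, 3.6 kHz, 13.5 kHz

fs/2 = 14.65 kHz.
119.5 kHz mod fs = 2.3 kHz.
2.3 kHz ≤ fs/2 = 14.65 kHz, appears at 2.3 kHz.
148.8 kHz mod fs = 2.3 kHz.
2.3 kHz ≤ fs/2 = 14.65 kHz, appears at 2.3 kHz.
101.4 kHz mod fs = 13.5 kHz.
13.5 kHz ≤ fs/2 = 14.65 kHz, appears at 13.5 kHz.
29.55 kHz mod fs = 0.25 kHz.
0.25 kHz ≤ fs/2 = 14.65 kHz, appears at 0.25 kHz.
32.9 kHz mod fs = 3.6 kHz.
3.6 kHz ≤ fs/2 = 14.65 kHz, appears at 3.6 kHz.
Distinct values: {0.25 kHz, 2.3 kHz, 3.6 kHz, 13.5 kHz}.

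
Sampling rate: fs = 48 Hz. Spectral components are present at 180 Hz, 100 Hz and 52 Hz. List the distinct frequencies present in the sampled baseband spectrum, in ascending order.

fs/2 = 24 Hz.
180 Hz mod fs = 36 Hz.
36 Hz > fs/2 = 24 Hz, folds to fs − 36 Hz = 12 Hz.
100 Hz mod fs = 4 Hz.
4 Hz ≤ fs/2 = 24 Hz, appears at 4 Hz.
52 Hz mod fs = 4 Hz.
4 Hz ≤ fs/2 = 24 Hz, appears at 4 Hz.
Distinct values: {4 Hz, 12 Hz}.

4 Hz, 12 Hz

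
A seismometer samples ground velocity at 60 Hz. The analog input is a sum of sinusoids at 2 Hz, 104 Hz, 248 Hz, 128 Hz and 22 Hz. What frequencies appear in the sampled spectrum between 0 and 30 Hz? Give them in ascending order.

2 Hz, 8 Hz, 16 Hz, 22 Hz

fs/2 = 30 Hz.
2 Hz ≤ fs/2 = 30 Hz, passes unchanged.
104 Hz mod fs = 44 Hz.
44 Hz > fs/2 = 30 Hz, folds to fs − 44 Hz = 16 Hz.
248 Hz mod fs = 8 Hz.
8 Hz ≤ fs/2 = 30 Hz, appears at 8 Hz.
128 Hz mod fs = 8 Hz.
8 Hz ≤ fs/2 = 30 Hz, appears at 8 Hz.
22 Hz ≤ fs/2 = 30 Hz, passes unchanged.
Distinct values: {2 Hz, 8 Hz, 16 Hz, 22 Hz}.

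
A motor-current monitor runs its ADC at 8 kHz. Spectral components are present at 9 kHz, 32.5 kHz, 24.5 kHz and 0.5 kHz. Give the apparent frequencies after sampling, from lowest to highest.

0.5 kHz, 1 kHz

fs/2 = 4 kHz.
9 kHz mod fs = 1 kHz.
1 kHz ≤ fs/2 = 4 kHz, appears at 1 kHz.
32.5 kHz mod fs = 0.5 kHz.
0.5 kHz ≤ fs/2 = 4 kHz, appears at 0.5 kHz.
24.5 kHz mod fs = 0.5 kHz.
0.5 kHz ≤ fs/2 = 4 kHz, appears at 0.5 kHz.
0.5 kHz ≤ fs/2 = 4 kHz, passes unchanged.
Distinct values: {0.5 kHz, 1 kHz}.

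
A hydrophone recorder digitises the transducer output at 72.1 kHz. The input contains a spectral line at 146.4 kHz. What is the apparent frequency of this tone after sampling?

2.2 kHz

146.4 kHz mod fs = 2.2 kHz.
2.2 kHz ≤ fs/2 = 36.05 kHz, appears at 2.2 kHz.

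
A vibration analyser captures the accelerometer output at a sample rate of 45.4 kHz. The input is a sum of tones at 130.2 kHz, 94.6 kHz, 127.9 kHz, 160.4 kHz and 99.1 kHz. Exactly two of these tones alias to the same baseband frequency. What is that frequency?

fs/2 = 22.7 kHz.
130.2 kHz mod fs = 39.4 kHz.
39.4 kHz > fs/2 = 22.7 kHz, folds to fs − 39.4 kHz = 6 kHz.
94.6 kHz mod fs = 3.8 kHz.
3.8 kHz ≤ fs/2 = 22.7 kHz, appears at 3.8 kHz.
127.9 kHz mod fs = 37.1 kHz.
37.1 kHz > fs/2 = 22.7 kHz, folds to fs − 37.1 kHz = 8.3 kHz.
160.4 kHz mod fs = 24.2 kHz.
24.2 kHz > fs/2 = 22.7 kHz, folds to fs − 24.2 kHz = 21.2 kHz.
99.1 kHz mod fs = 8.3 kHz.
8.3 kHz ≤ fs/2 = 22.7 kHz, appears at 8.3 kHz.
99.1 kHz and 127.9 kHz both map to 8.3 kHz.

8.3 kHz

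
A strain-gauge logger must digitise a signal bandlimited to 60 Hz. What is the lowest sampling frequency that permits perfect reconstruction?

Nyquist rate = 2 × 60 Hz = 120 Hz.

120 Hz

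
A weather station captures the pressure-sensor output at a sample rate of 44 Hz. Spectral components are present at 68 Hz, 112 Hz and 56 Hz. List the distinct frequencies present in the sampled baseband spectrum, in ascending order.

12 Hz, 20 Hz

fs/2 = 22 Hz.
68 Hz mod fs = 24 Hz.
24 Hz > fs/2 = 22 Hz, folds to fs − 24 Hz = 20 Hz.
112 Hz mod fs = 24 Hz.
24 Hz > fs/2 = 22 Hz, folds to fs − 24 Hz = 20 Hz.
56 Hz mod fs = 12 Hz.
12 Hz ≤ fs/2 = 22 Hz, appears at 12 Hz.
Distinct values: {12 Hz, 20 Hz}.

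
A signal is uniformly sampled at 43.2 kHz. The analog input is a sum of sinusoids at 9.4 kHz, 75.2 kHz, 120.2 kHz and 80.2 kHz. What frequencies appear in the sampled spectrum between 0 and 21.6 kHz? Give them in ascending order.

6.2 kHz, 9.4 kHz, 11.2 kHz

fs/2 = 21.6 kHz.
9.4 kHz ≤ fs/2 = 21.6 kHz, passes unchanged.
75.2 kHz mod fs = 32 kHz.
32 kHz > fs/2 = 21.6 kHz, folds to fs − 32 kHz = 11.2 kHz.
120.2 kHz mod fs = 33.8 kHz.
33.8 kHz > fs/2 = 21.6 kHz, folds to fs − 33.8 kHz = 9.4 kHz.
80.2 kHz mod fs = 37 kHz.
37 kHz > fs/2 = 21.6 kHz, folds to fs − 37 kHz = 6.2 kHz.
Distinct values: {6.2 kHz, 9.4 kHz, 11.2 kHz}.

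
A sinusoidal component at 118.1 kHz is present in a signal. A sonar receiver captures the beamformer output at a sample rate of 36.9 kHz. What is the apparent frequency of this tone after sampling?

7.4 kHz

118.1 kHz mod fs = 7.4 kHz.
7.4 kHz ≤ fs/2 = 18.45 kHz, appears at 7.4 kHz.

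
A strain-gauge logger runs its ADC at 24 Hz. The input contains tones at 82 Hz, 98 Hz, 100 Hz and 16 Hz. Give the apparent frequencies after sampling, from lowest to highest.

2 Hz, 4 Hz, 8 Hz, 10 Hz

fs/2 = 12 Hz.
82 Hz mod fs = 10 Hz.
10 Hz ≤ fs/2 = 12 Hz, appears at 10 Hz.
98 Hz mod fs = 2 Hz.
2 Hz ≤ fs/2 = 12 Hz, appears at 2 Hz.
100 Hz mod fs = 4 Hz.
4 Hz ≤ fs/2 = 12 Hz, appears at 4 Hz.
16 Hz > fs/2 = 12 Hz, folds to fs − 16 Hz = 8 Hz.
Distinct values: {2 Hz, 4 Hz, 8 Hz, 10 Hz}.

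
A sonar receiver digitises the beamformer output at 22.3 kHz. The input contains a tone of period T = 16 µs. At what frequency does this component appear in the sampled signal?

4.4 kHz

T = 16 µs → f = 1/T = 62.5 kHz.
62.5 kHz mod fs = 17.9 kHz.
17.9 kHz > fs/2 = 11.15 kHz, folds to fs − 17.9 kHz = 4.4 kHz.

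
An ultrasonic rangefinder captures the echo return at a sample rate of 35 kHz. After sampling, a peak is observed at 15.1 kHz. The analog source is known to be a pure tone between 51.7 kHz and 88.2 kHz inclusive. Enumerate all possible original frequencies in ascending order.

Frequencies that alias to 15.1 kHz are k·fs ± 15.1 kHz for integer k ≥ 0.
k=0: 15.1 kHz.
k=1: 19.9 kHz, 50.1 kHz.
k=2: 54.9 kHz, 85.1 kHz.
k=3: 89.9 kHz, 120.1 kHz.
Within [51.7 kHz, 88.2 kHz]: 54.9 kHz, 85.1 kHz.

54.9 kHz, 85.1 kHz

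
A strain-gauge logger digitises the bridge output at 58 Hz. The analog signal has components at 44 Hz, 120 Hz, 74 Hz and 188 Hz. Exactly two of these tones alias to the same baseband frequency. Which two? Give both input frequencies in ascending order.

fs/2 = 29 Hz.
44 Hz > fs/2 = 29 Hz, folds to fs − 44 Hz = 14 Hz.
120 Hz mod fs = 4 Hz.
4 Hz ≤ fs/2 = 29 Hz, appears at 4 Hz.
74 Hz mod fs = 16 Hz.
16 Hz ≤ fs/2 = 29 Hz, appears at 16 Hz.
188 Hz mod fs = 14 Hz.
14 Hz ≤ fs/2 = 29 Hz, appears at 14 Hz.
44 Hz and 188 Hz both map to 14 Hz.

44 Hz, 188 Hz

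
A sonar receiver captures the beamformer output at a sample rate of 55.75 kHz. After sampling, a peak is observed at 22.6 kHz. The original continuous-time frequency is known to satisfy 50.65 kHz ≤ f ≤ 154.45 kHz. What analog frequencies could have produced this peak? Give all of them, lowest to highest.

78.35 kHz, 88.9 kHz, 134.1 kHz, 144.65 kHz

Frequencies that alias to 22.6 kHz are k·fs ± 22.6 kHz for integer k ≥ 0.
k=0: 22.6 kHz.
k=1: 33.15 kHz, 78.35 kHz.
k=2: 88.9 kHz, 134.1 kHz.
k=3: 144.65 kHz, 189.85 kHz.
k=4: 200.4 kHz, 245.6 kHz.
Within [50.65 kHz, 154.45 kHz]: 78.35 kHz, 88.9 kHz, 134.1 kHz, 144.65 kHz.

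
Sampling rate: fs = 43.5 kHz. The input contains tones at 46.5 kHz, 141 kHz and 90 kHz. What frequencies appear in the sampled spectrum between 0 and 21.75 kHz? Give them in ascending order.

3 kHz, 10.5 kHz

fs/2 = 21.75 kHz.
46.5 kHz mod fs = 3 kHz.
3 kHz ≤ fs/2 = 21.75 kHz, appears at 3 kHz.
141 kHz mod fs = 10.5 kHz.
10.5 kHz ≤ fs/2 = 21.75 kHz, appears at 10.5 kHz.
90 kHz mod fs = 3 kHz.
3 kHz ≤ fs/2 = 21.75 kHz, appears at 3 kHz.
Distinct values: {3 kHz, 10.5 kHz}.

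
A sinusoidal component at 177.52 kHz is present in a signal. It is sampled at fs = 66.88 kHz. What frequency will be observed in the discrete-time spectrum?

177.52 kHz mod fs = 43.76 kHz.
43.76 kHz > fs/2 = 33.44 kHz, folds to fs − 43.76 kHz = 23.12 kHz.

23.12 kHz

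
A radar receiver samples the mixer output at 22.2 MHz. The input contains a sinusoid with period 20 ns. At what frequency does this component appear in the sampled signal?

5.6 MHz

T = 20 ns → f = 1/T = 50 MHz.
50 MHz mod fs = 5.6 MHz.
5.6 MHz ≤ fs/2 = 11.1 MHz, appears at 5.6 MHz.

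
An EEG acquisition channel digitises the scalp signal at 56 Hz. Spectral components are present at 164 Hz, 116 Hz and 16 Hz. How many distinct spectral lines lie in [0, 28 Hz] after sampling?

fs/2 = 28 Hz.
164 Hz mod fs = 52 Hz.
52 Hz > fs/2 = 28 Hz, folds to fs − 52 Hz = 4 Hz.
116 Hz mod fs = 4 Hz.
4 Hz ≤ fs/2 = 28 Hz, appears at 4 Hz.
16 Hz ≤ fs/2 = 28 Hz, passes unchanged.
Distinct values: {4 Hz, 16 Hz} → 2.

2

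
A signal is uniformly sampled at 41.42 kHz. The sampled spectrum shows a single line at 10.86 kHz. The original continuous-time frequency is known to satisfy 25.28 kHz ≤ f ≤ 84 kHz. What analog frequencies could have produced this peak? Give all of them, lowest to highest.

Frequencies that alias to 10.86 kHz are k·fs ± 10.86 kHz for integer k ≥ 0.
k=0: 10.86 kHz.
k=1: 30.56 kHz, 52.28 kHz.
k=2: 71.98 kHz, 93.7 kHz.
k=3: 113.4 kHz, 135.12 kHz.
Within [25.28 kHz, 84 kHz]: 30.56 kHz, 52.28 kHz, 71.98 kHz.

30.56 kHz, 52.28 kHz, 71.98 kHz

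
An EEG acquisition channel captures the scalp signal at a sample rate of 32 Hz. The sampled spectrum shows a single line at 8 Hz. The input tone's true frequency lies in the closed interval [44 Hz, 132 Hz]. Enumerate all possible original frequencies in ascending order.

56 Hz, 72 Hz, 88 Hz, 104 Hz, 120 Hz

Frequencies that alias to 8 Hz are k·fs ± 8 Hz for integer k ≥ 0.
k=0: 8 Hz.
k=1: 24 Hz, 40 Hz.
k=2: 56 Hz, 72 Hz.
k=3: 88 Hz, 104 Hz.
k=4: 120 Hz, 136 Hz.
k=5: 152 Hz, 168 Hz.
Within [44 Hz, 132 Hz]: 56 Hz, 72 Hz, 88 Hz, 104 Hz, 120 Hz.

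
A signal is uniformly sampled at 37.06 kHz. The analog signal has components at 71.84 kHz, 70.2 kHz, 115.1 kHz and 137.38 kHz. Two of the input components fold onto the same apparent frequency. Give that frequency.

fs/2 = 18.53 kHz.
71.84 kHz mod fs = 34.78 kHz.
34.78 kHz > fs/2 = 18.53 kHz, folds to fs − 34.78 kHz = 2.28 kHz.
70.2 kHz mod fs = 33.14 kHz.
33.14 kHz > fs/2 = 18.53 kHz, folds to fs − 33.14 kHz = 3.92 kHz.
115.1 kHz mod fs = 3.92 kHz.
3.92 kHz ≤ fs/2 = 18.53 kHz, appears at 3.92 kHz.
137.38 kHz mod fs = 26.2 kHz.
26.2 kHz > fs/2 = 18.53 kHz, folds to fs − 26.2 kHz = 10.86 kHz.
70.2 kHz and 115.1 kHz both map to 3.92 kHz.

3.92 kHz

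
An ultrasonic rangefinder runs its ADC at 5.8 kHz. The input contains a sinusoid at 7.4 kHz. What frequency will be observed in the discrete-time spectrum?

7.4 kHz mod fs = 1.6 kHz.
1.6 kHz ≤ fs/2 = 2.9 kHz, appears at 1.6 kHz.

1.6 kHz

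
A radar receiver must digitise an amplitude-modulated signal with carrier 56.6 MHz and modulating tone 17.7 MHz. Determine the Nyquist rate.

AM sidebands sit at fc ± fm = 38.9 MHz and 74.3 MHz.
Highest-frequency component: 74.3 MHz.
Nyquist rate = 2 × 74.3 MHz = 148.6 MHz.

148.6 MHz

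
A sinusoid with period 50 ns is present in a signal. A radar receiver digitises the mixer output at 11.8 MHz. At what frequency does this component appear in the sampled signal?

3.6 MHz

T = 50 ns → f = 1/T = 20 MHz.
20 MHz mod fs = 8.2 MHz.
8.2 MHz > fs/2 = 5.9 MHz, folds to fs − 8.2 MHz = 3.6 MHz.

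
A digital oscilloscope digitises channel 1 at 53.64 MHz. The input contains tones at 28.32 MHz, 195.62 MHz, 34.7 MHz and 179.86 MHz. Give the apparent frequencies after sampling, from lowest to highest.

fs/2 = 26.82 MHz.
28.32 MHz > fs/2 = 26.82 MHz, folds to fs − 28.32 MHz = 25.32 MHz.
195.62 MHz mod fs = 34.7 MHz.
34.7 MHz > fs/2 = 26.82 MHz, folds to fs − 34.7 MHz = 18.94 MHz.
34.7 MHz > fs/2 = 26.82 MHz, folds to fs − 34.7 MHz = 18.94 MHz.
179.86 MHz mod fs = 18.94 MHz.
18.94 MHz ≤ fs/2 = 26.82 MHz, appears at 18.94 MHz.
Distinct values: {18.94 MHz, 25.32 MHz}.

18.94 MHz, 25.32 MHz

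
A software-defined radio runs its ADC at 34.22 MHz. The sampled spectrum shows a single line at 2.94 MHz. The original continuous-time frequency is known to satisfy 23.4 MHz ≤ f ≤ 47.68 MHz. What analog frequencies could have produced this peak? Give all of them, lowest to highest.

31.28 MHz, 37.16 MHz

Frequencies that alias to 2.94 MHz are k·fs ± 2.94 MHz for integer k ≥ 0.
k=0: 2.94 MHz.
k=1: 31.28 MHz, 37.16 MHz.
k=2: 65.5 MHz, 71.38 MHz.
Within [23.4 MHz, 47.68 MHz]: 31.28 MHz, 37.16 MHz.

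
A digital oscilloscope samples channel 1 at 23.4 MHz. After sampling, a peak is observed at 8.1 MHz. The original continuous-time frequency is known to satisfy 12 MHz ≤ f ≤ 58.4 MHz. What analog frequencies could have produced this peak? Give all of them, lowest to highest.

Frequencies that alias to 8.1 MHz are k·fs ± 8.1 MHz for integer k ≥ 0.
k=0: 8.1 MHz.
k=1: 15.3 MHz, 31.5 MHz.
k=2: 38.7 MHz, 54.9 MHz.
k=3: 62.1 MHz, 78.3 MHz.
Within [12 MHz, 58.4 MHz]: 15.3 MHz, 31.5 MHz, 38.7 MHz, 54.9 MHz.

15.3 MHz, 31.5 MHz, 38.7 MHz, 54.9 MHz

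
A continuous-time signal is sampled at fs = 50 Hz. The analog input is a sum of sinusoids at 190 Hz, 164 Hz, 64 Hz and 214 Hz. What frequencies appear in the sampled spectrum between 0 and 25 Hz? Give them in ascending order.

fs/2 = 25 Hz.
190 Hz mod fs = 40 Hz.
40 Hz > fs/2 = 25 Hz, folds to fs − 40 Hz = 10 Hz.
164 Hz mod fs = 14 Hz.
14 Hz ≤ fs/2 = 25 Hz, appears at 14 Hz.
64 Hz mod fs = 14 Hz.
14 Hz ≤ fs/2 = 25 Hz, appears at 14 Hz.
214 Hz mod fs = 14 Hz.
14 Hz ≤ fs/2 = 25 Hz, appears at 14 Hz.
Distinct values: {10 Hz, 14 Hz}.

10 Hz, 14 Hz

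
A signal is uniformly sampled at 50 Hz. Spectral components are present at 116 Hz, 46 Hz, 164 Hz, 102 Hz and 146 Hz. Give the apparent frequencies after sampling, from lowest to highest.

fs/2 = 25 Hz.
116 Hz mod fs = 16 Hz.
16 Hz ≤ fs/2 = 25 Hz, appears at 16 Hz.
46 Hz > fs/2 = 25 Hz, folds to fs − 46 Hz = 4 Hz.
164 Hz mod fs = 14 Hz.
14 Hz ≤ fs/2 = 25 Hz, appears at 14 Hz.
102 Hz mod fs = 2 Hz.
2 Hz ≤ fs/2 = 25 Hz, appears at 2 Hz.
146 Hz mod fs = 46 Hz.
46 Hz > fs/2 = 25 Hz, folds to fs − 46 Hz = 4 Hz.
Distinct values: {2 Hz, 4 Hz, 14 Hz, 16 Hz}.

2 Hz, 4 Hz, 14 Hz, 16 Hz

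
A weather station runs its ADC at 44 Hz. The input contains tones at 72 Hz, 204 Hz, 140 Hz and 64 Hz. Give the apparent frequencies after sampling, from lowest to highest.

fs/2 = 22 Hz.
72 Hz mod fs = 28 Hz.
28 Hz > fs/2 = 22 Hz, folds to fs − 28 Hz = 16 Hz.
204 Hz mod fs = 28 Hz.
28 Hz > fs/2 = 22 Hz, folds to fs − 28 Hz = 16 Hz.
140 Hz mod fs = 8 Hz.
8 Hz ≤ fs/2 = 22 Hz, appears at 8 Hz.
64 Hz mod fs = 20 Hz.
20 Hz ≤ fs/2 = 22 Hz, appears at 20 Hz.
Distinct values: {8 Hz, 16 Hz, 20 Hz}.

8 Hz, 16 Hz, 20 Hz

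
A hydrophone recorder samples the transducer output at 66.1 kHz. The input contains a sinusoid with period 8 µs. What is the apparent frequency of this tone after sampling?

7.2 kHz

T = 8 µs → f = 1/T = 125 kHz.
125 kHz mod fs = 58.9 kHz.
58.9 kHz > fs/2 = 33.05 kHz, folds to fs − 58.9 kHz = 7.2 kHz.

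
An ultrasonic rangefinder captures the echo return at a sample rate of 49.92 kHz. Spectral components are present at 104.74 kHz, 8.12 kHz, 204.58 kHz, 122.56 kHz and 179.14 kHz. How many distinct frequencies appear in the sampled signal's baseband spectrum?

4

fs/2 = 24.96 kHz.
104.74 kHz mod fs = 4.9 kHz.
4.9 kHz ≤ fs/2 = 24.96 kHz, appears at 4.9 kHz.
8.12 kHz ≤ fs/2 = 24.96 kHz, passes unchanged.
204.58 kHz mod fs = 4.9 kHz.
4.9 kHz ≤ fs/2 = 24.96 kHz, appears at 4.9 kHz.
122.56 kHz mod fs = 22.72 kHz.
22.72 kHz ≤ fs/2 = 24.96 kHz, appears at 22.72 kHz.
179.14 kHz mod fs = 29.38 kHz.
29.38 kHz > fs/2 = 24.96 kHz, folds to fs − 29.38 kHz = 20.54 kHz.
Distinct values: {4.9 kHz, 8.12 kHz, 20.54 kHz, 22.72 kHz} → 4.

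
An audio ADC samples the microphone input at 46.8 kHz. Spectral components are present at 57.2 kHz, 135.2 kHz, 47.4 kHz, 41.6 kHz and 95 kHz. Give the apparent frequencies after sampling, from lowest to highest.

0.6 kHz, 1.4 kHz, 5.2 kHz, 10.4 kHz

fs/2 = 23.4 kHz.
57.2 kHz mod fs = 10.4 kHz.
10.4 kHz ≤ fs/2 = 23.4 kHz, appears at 10.4 kHz.
135.2 kHz mod fs = 41.6 kHz.
41.6 kHz > fs/2 = 23.4 kHz, folds to fs − 41.6 kHz = 5.2 kHz.
47.4 kHz mod fs = 0.6 kHz.
0.6 kHz ≤ fs/2 = 23.4 kHz, appears at 0.6 kHz.
41.6 kHz > fs/2 = 23.4 kHz, folds to fs − 41.6 kHz = 5.2 kHz.
95 kHz mod fs = 1.4 kHz.
1.4 kHz ≤ fs/2 = 23.4 kHz, appears at 1.4 kHz.
Distinct values: {0.6 kHz, 1.4 kHz, 5.2 kHz, 10.4 kHz}.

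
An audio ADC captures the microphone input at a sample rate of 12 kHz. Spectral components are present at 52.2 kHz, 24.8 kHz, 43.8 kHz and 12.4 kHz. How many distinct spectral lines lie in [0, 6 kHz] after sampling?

fs/2 = 6 kHz.
52.2 kHz mod fs = 4.2 kHz.
4.2 kHz ≤ fs/2 = 6 kHz, appears at 4.2 kHz.
24.8 kHz mod fs = 0.8 kHz.
0.8 kHz ≤ fs/2 = 6 kHz, appears at 0.8 kHz.
43.8 kHz mod fs = 7.8 kHz.
7.8 kHz > fs/2 = 6 kHz, folds to fs − 7.8 kHz = 4.2 kHz.
12.4 kHz mod fs = 0.4 kHz.
0.4 kHz ≤ fs/2 = 6 kHz, appears at 0.4 kHz.
Distinct values: {0.4 kHz, 0.8 kHz, 4.2 kHz} → 3.

3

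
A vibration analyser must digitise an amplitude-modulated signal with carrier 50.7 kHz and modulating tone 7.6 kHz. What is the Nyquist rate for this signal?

116.6 kHz

AM sidebands sit at fc ± fm = 43.1 kHz and 58.3 kHz.
Highest-frequency component: 58.3 kHz.
Nyquist rate = 2 × 58.3 kHz = 116.6 kHz.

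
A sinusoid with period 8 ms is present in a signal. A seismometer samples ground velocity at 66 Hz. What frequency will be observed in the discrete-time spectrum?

7 Hz

T = 8 ms → f = 1/T = 125 Hz.
125 Hz mod fs = 59 Hz.
59 Hz > fs/2 = 33 Hz, folds to fs − 59 Hz = 7 Hz.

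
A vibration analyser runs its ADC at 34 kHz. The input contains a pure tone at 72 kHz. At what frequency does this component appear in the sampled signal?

4 kHz

72 kHz mod fs = 4 kHz.
4 kHz ≤ fs/2 = 17 kHz, appears at 4 kHz.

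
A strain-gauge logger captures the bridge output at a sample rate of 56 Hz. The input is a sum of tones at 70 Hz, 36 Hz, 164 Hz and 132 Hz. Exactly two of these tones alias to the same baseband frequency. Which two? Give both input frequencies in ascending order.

36 Hz, 132 Hz

fs/2 = 28 Hz.
70 Hz mod fs = 14 Hz.
14 Hz ≤ fs/2 = 28 Hz, appears at 14 Hz.
36 Hz > fs/2 = 28 Hz, folds to fs − 36 Hz = 20 Hz.
164 Hz mod fs = 52 Hz.
52 Hz > fs/2 = 28 Hz, folds to fs − 52 Hz = 4 Hz.
132 Hz mod fs = 20 Hz.
20 Hz ≤ fs/2 = 28 Hz, appears at 20 Hz.
36 Hz and 132 Hz both map to 20 Hz.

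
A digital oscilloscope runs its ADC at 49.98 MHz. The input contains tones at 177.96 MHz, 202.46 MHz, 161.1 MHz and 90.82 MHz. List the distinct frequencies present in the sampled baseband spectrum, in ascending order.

fs/2 = 24.99 MHz.
177.96 MHz mod fs = 28.02 MHz.
28.02 MHz > fs/2 = 24.99 MHz, folds to fs − 28.02 MHz = 21.96 MHz.
202.46 MHz mod fs = 2.54 MHz.
2.54 MHz ≤ fs/2 = 24.99 MHz, appears at 2.54 MHz.
161.1 MHz mod fs = 11.16 MHz.
11.16 MHz ≤ fs/2 = 24.99 MHz, appears at 11.16 MHz.
90.82 MHz mod fs = 40.84 MHz.
40.84 MHz > fs/2 = 24.99 MHz, folds to fs − 40.84 MHz = 9.14 MHz.
Distinct values: {2.54 MHz, 9.14 MHz, 11.16 MHz, 21.96 MHz}.

2.54 MHz, 9.14 MHz, 11.16 MHz, 21.96 MHz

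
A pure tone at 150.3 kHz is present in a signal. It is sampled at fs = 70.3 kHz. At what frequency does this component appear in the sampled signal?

9.7 kHz

150.3 kHz mod fs = 9.7 kHz.
9.7 kHz ≤ fs/2 = 35.15 kHz, appears at 9.7 kHz.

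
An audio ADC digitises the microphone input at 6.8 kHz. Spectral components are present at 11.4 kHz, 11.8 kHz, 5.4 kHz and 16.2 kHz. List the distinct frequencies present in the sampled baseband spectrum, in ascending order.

fs/2 = 3.4 kHz.
11.4 kHz mod fs = 4.6 kHz.
4.6 kHz > fs/2 = 3.4 kHz, folds to fs − 4.6 kHz = 2.2 kHz.
11.8 kHz mod fs = 5 kHz.
5 kHz > fs/2 = 3.4 kHz, folds to fs − 5 kHz = 1.8 kHz.
5.4 kHz > fs/2 = 3.4 kHz, folds to fs − 5.4 kHz = 1.4 kHz.
16.2 kHz mod fs = 2.6 kHz.
2.6 kHz ≤ fs/2 = 3.4 kHz, appears at 2.6 kHz.
Distinct values: {1.4 kHz, 1.8 kHz, 2.2 kHz, 2.6 kHz}.

1.4 kHz, 1.8 kHz, 2.2 kHz, 2.6 kHz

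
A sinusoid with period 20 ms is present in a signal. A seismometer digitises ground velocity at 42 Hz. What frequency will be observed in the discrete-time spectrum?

T = 20 ms → f = 1/T = 50 Hz.
50 Hz mod fs = 8 Hz.
8 Hz ≤ fs/2 = 21 Hz, appears at 8 Hz.

8 Hz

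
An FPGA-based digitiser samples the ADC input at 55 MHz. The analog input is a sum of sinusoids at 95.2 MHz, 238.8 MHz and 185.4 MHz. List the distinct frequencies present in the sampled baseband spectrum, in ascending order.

fs/2 = 27.5 MHz.
95.2 MHz mod fs = 40.2 MHz.
40.2 MHz > fs/2 = 27.5 MHz, folds to fs − 40.2 MHz = 14.8 MHz.
238.8 MHz mod fs = 18.8 MHz.
18.8 MHz ≤ fs/2 = 27.5 MHz, appears at 18.8 MHz.
185.4 MHz mod fs = 20.4 MHz.
20.4 MHz ≤ fs/2 = 27.5 MHz, appears at 20.4 MHz.
Distinct values: {14.8 MHz, 18.8 MHz, 20.4 MHz}.

14.8 MHz, 18.8 MHz, 20.4 MHz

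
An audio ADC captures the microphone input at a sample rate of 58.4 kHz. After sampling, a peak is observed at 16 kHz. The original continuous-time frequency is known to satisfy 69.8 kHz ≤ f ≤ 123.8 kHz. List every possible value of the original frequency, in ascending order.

74.4 kHz, 100.8 kHz

Frequencies that alias to 16 kHz are k·fs ± 16 kHz for integer k ≥ 0.
k=0: 16 kHz.
k=1: 42.4 kHz, 74.4 kHz.
k=2: 100.8 kHz, 132.8 kHz.
k=3: 159.2 kHz, 191.2 kHz.
Within [69.8 kHz, 123.8 kHz]: 74.4 kHz, 100.8 kHz.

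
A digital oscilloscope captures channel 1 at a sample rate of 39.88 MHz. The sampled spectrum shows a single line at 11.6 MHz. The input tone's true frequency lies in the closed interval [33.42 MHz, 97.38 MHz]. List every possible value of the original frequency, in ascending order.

Frequencies that alias to 11.6 MHz are k·fs ± 11.6 MHz for integer k ≥ 0.
k=0: 11.6 MHz.
k=1: 28.28 MHz, 51.48 MHz.
k=2: 68.16 MHz, 91.36 MHz.
k=3: 108.04 MHz, 131.24 MHz.
Within [33.42 MHz, 97.38 MHz]: 51.48 MHz, 68.16 MHz, 91.36 MHz.

51.48 MHz, 68.16 MHz, 91.36 MHz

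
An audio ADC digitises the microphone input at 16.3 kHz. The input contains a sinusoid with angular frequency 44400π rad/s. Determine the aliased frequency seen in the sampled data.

ω = 44400π rad/s → f = ω/(2π) = 22200 Hz = 22.2 kHz.
22.2 kHz mod fs = 5.9 kHz.
5.9 kHz ≤ fs/2 = 8.15 kHz, appears at 5.9 kHz.

5.9 kHz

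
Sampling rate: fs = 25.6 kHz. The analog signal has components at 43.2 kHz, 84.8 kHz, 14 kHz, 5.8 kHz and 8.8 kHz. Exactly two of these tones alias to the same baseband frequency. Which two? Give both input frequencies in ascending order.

fs/2 = 12.8 kHz.
43.2 kHz mod fs = 17.6 kHz.
17.6 kHz > fs/2 = 12.8 kHz, folds to fs − 17.6 kHz = 8 kHz.
84.8 kHz mod fs = 8 kHz.
8 kHz ≤ fs/2 = 12.8 kHz, appears at 8 kHz.
14 kHz > fs/2 = 12.8 kHz, folds to fs − 14 kHz = 11.6 kHz.
5.8 kHz ≤ fs/2 = 12.8 kHz, passes unchanged.
8.8 kHz ≤ fs/2 = 12.8 kHz, passes unchanged.
43.2 kHz and 84.8 kHz both map to 8 kHz.

43.2 kHz, 84.8 kHz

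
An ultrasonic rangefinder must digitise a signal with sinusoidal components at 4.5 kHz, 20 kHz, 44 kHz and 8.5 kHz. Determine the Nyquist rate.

Highest-frequency component: 44 kHz.
Nyquist rate = 2 × 44 kHz = 88 kHz.

88 kHz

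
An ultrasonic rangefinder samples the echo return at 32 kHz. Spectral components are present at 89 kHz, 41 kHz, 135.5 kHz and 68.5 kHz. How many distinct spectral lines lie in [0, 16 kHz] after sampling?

4

fs/2 = 16 kHz.
89 kHz mod fs = 25 kHz.
25 kHz > fs/2 = 16 kHz, folds to fs − 25 kHz = 7 kHz.
41 kHz mod fs = 9 kHz.
9 kHz ≤ fs/2 = 16 kHz, appears at 9 kHz.
135.5 kHz mod fs = 7.5 kHz.
7.5 kHz ≤ fs/2 = 16 kHz, appears at 7.5 kHz.
68.5 kHz mod fs = 4.5 kHz.
4.5 kHz ≤ fs/2 = 16 kHz, appears at 4.5 kHz.
Distinct values: {4.5 kHz, 7 kHz, 7.5 kHz, 9 kHz} → 4.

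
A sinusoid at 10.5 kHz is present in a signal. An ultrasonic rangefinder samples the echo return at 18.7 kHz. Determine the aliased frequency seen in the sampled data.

10.5 kHz > fs/2 = 9.35 kHz, folds to fs − 10.5 kHz = 8.2 kHz.

8.2 kHz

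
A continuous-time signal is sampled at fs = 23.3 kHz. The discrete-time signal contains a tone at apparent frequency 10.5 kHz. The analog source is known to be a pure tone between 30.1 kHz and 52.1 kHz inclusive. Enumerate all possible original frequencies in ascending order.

Frequencies that alias to 10.5 kHz are k·fs ± 10.5 kHz for integer k ≥ 0.
k=0: 10.5 kHz.
k=1: 12.8 kHz, 33.8 kHz.
k=2: 36.1 kHz, 57.1 kHz.
k=3: 59.4 kHz, 80.4 kHz.
Within [30.1 kHz, 52.1 kHz]: 33.8 kHz, 36.1 kHz.

33.8 kHz, 36.1 kHz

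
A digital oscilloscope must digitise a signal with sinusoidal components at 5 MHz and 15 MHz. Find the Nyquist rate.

Highest-frequency component: 15 MHz.
Nyquist rate = 2 × 15 MHz = 30 MHz.

30 MHz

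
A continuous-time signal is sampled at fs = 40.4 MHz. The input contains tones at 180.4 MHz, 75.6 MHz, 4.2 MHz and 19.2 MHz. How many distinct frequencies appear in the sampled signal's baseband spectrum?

fs/2 = 20.2 MHz.
180.4 MHz mod fs = 18.8 MHz.
18.8 MHz ≤ fs/2 = 20.2 MHz, appears at 18.8 MHz.
75.6 MHz mod fs = 35.2 MHz.
35.2 MHz > fs/2 = 20.2 MHz, folds to fs − 35.2 MHz = 5.2 MHz.
4.2 MHz ≤ fs/2 = 20.2 MHz, passes unchanged.
19.2 MHz ≤ fs/2 = 20.2 MHz, passes unchanged.
Distinct values: {4.2 MHz, 5.2 MHz, 18.8 MHz, 19.2 MHz} → 4.

4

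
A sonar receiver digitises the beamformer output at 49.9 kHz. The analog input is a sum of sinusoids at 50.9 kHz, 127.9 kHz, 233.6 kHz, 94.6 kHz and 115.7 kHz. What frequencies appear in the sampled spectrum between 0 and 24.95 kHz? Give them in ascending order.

fs/2 = 24.95 kHz.
50.9 kHz mod fs = 1 kHz.
1 kHz ≤ fs/2 = 24.95 kHz, appears at 1 kHz.
127.9 kHz mod fs = 28.1 kHz.
28.1 kHz > fs/2 = 24.95 kHz, folds to fs − 28.1 kHz = 21.8 kHz.
233.6 kHz mod fs = 34 kHz.
34 kHz > fs/2 = 24.95 kHz, folds to fs − 34 kHz = 15.9 kHz.
94.6 kHz mod fs = 44.7 kHz.
44.7 kHz > fs/2 = 24.95 kHz, folds to fs − 44.7 kHz = 5.2 kHz.
115.7 kHz mod fs = 15.9 kHz.
15.9 kHz ≤ fs/2 = 24.95 kHz, appears at 15.9 kHz.
Distinct values: {1 kHz, 5.2 kHz, 15.9 kHz, 21.8 kHz}.

1 kHz, 5.2 kHz, 15.9 kHz, 21.8 kHz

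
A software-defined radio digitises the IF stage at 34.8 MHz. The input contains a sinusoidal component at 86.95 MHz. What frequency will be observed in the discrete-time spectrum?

86.95 MHz mod fs = 17.35 MHz.
17.35 MHz ≤ fs/2 = 17.4 MHz, appears at 17.35 MHz.

17.35 MHz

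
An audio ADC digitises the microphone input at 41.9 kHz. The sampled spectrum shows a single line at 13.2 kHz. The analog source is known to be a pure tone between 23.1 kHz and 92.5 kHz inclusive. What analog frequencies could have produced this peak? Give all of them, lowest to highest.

Frequencies that alias to 13.2 kHz are k·fs ± 13.2 kHz for integer k ≥ 0.
k=0: 13.2 kHz.
k=1: 28.7 kHz, 55.1 kHz.
k=2: 70.6 kHz, 97 kHz.
k=3: 112.5 kHz, 138.9 kHz.
Within [23.1 kHz, 92.5 kHz]: 28.7 kHz, 55.1 kHz, 70.6 kHz.

28.7 kHz, 55.1 kHz, 70.6 kHz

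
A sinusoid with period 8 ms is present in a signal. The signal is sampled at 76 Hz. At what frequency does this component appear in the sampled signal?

T = 8 ms → f = 1/T = 125 Hz.
125 Hz mod fs = 49 Hz.
49 Hz > fs/2 = 38 Hz, folds to fs − 49 Hz = 27 Hz.

27 Hz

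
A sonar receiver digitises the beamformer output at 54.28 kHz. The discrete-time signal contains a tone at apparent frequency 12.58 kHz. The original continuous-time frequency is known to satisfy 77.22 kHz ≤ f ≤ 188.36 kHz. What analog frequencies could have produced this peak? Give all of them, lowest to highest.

Frequencies that alias to 12.58 kHz are k·fs ± 12.58 kHz for integer k ≥ 0.
k=0: 12.58 kHz.
k=1: 41.7 kHz, 66.86 kHz.
k=2: 95.98 kHz, 121.14 kHz.
k=3: 150.26 kHz, 175.42 kHz.
k=4: 204.54 kHz, 229.7 kHz.
Within [77.22 kHz, 188.36 kHz]: 95.98 kHz, 121.14 kHz, 150.26 kHz, 175.42 kHz.

95.98 kHz, 121.14 kHz, 150.26 kHz, 175.42 kHz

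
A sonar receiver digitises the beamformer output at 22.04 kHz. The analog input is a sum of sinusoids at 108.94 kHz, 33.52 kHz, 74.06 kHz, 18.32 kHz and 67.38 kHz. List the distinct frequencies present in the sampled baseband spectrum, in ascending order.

fs/2 = 11.02 kHz.
108.94 kHz mod fs = 20.78 kHz.
20.78 kHz > fs/2 = 11.02 kHz, folds to fs − 20.78 kHz = 1.26 kHz.
33.52 kHz mod fs = 11.48 kHz.
11.48 kHz > fs/2 = 11.02 kHz, folds to fs − 11.48 kHz = 10.56 kHz.
74.06 kHz mod fs = 7.94 kHz.
7.94 kHz ≤ fs/2 = 11.02 kHz, appears at 7.94 kHz.
18.32 kHz > fs/2 = 11.02 kHz, folds to fs − 18.32 kHz = 3.72 kHz.
67.38 kHz mod fs = 1.26 kHz.
1.26 kHz ≤ fs/2 = 11.02 kHz, appears at 1.26 kHz.
Distinct values: {1.26 kHz, 3.72 kHz, 7.94 kHz, 10.56 kHz}.

1.26 kHz, 3.72 kHz, 7.94 kHz, 10.56 kHz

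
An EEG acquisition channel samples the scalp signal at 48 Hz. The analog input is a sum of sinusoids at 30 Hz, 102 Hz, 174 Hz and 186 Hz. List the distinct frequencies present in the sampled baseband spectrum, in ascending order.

6 Hz, 18 Hz

fs/2 = 24 Hz.
30 Hz > fs/2 = 24 Hz, folds to fs − 30 Hz = 18 Hz.
102 Hz mod fs = 6 Hz.
6 Hz ≤ fs/2 = 24 Hz, appears at 6 Hz.
174 Hz mod fs = 30 Hz.
30 Hz > fs/2 = 24 Hz, folds to fs − 30 Hz = 18 Hz.
186 Hz mod fs = 42 Hz.
42 Hz > fs/2 = 24 Hz, folds to fs − 42 Hz = 6 Hz.
Distinct values: {6 Hz, 18 Hz}.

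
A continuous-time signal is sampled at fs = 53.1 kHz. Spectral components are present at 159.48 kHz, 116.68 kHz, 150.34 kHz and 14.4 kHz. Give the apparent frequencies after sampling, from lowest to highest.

fs/2 = 26.55 kHz.
159.48 kHz mod fs = 0.18 kHz.
0.18 kHz ≤ fs/2 = 26.55 kHz, appears at 0.18 kHz.
116.68 kHz mod fs = 10.48 kHz.
10.48 kHz ≤ fs/2 = 26.55 kHz, appears at 10.48 kHz.
150.34 kHz mod fs = 44.14 kHz.
44.14 kHz > fs/2 = 26.55 kHz, folds to fs − 44.14 kHz = 8.96 kHz.
14.4 kHz ≤ fs/2 = 26.55 kHz, passes unchanged.
Distinct values: {0.18 kHz, 8.96 kHz, 10.48 kHz, 14.4 kHz}.

0.18 kHz, 8.96 kHz, 10.48 kHz, 14.4 kHz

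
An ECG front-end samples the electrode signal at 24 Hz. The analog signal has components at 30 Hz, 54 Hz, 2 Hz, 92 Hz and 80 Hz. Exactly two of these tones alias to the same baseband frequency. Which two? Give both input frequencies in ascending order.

30 Hz, 54 Hz

fs/2 = 12 Hz.
30 Hz mod fs = 6 Hz.
6 Hz ≤ fs/2 = 12 Hz, appears at 6 Hz.
54 Hz mod fs = 6 Hz.
6 Hz ≤ fs/2 = 12 Hz, appears at 6 Hz.
2 Hz ≤ fs/2 = 12 Hz, passes unchanged.
92 Hz mod fs = 20 Hz.
20 Hz > fs/2 = 12 Hz, folds to fs − 20 Hz = 4 Hz.
80 Hz mod fs = 8 Hz.
8 Hz ≤ fs/2 = 12 Hz, appears at 8 Hz.
30 Hz and 54 Hz both map to 6 Hz.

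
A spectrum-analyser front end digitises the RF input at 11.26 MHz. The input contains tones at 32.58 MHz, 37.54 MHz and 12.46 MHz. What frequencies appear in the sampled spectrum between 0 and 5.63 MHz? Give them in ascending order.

fs/2 = 5.63 MHz.
32.58 MHz mod fs = 10.06 MHz.
10.06 MHz > fs/2 = 5.63 MHz, folds to fs − 10.06 MHz = 1.2 MHz.
37.54 MHz mod fs = 3.76 MHz.
3.76 MHz ≤ fs/2 = 5.63 MHz, appears at 3.76 MHz.
12.46 MHz mod fs = 1.2 MHz.
1.2 MHz ≤ fs/2 = 5.63 MHz, appears at 1.2 MHz.
Distinct values: {1.2 MHz, 3.76 MHz}.

1.2 MHz, 3.76 MHz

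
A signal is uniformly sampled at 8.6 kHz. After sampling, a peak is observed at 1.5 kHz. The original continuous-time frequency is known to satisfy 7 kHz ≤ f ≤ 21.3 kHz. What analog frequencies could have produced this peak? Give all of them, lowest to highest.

Frequencies that alias to 1.5 kHz are k·fs ± 1.5 kHz for integer k ≥ 0.
k=0: 1.5 kHz.
k=1: 7.1 kHz, 10.1 kHz.
k=2: 15.7 kHz, 18.7 kHz.
k=3: 24.3 kHz, 27.3 kHz.
Within [7 kHz, 21.3 kHz]: 7.1 kHz, 10.1 kHz, 15.7 kHz, 18.7 kHz.

7.1 kHz, 10.1 kHz, 15.7 kHz, 18.7 kHz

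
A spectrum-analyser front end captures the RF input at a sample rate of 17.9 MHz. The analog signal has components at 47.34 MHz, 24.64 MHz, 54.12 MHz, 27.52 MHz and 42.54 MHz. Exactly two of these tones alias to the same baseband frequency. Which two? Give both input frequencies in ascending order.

24.64 MHz, 42.54 MHz

fs/2 = 8.95 MHz.
47.34 MHz mod fs = 11.54 MHz.
11.54 MHz > fs/2 = 8.95 MHz, folds to fs − 11.54 MHz = 6.36 MHz.
24.64 MHz mod fs = 6.74 MHz.
6.74 MHz ≤ fs/2 = 8.95 MHz, appears at 6.74 MHz.
54.12 MHz mod fs = 0.42 MHz.
0.42 MHz ≤ fs/2 = 8.95 MHz, appears at 0.42 MHz.
27.52 MHz mod fs = 9.62 MHz.
9.62 MHz > fs/2 = 8.95 MHz, folds to fs − 9.62 MHz = 8.28 MHz.
42.54 MHz mod fs = 6.74 MHz.
6.74 MHz ≤ fs/2 = 8.95 MHz, appears at 6.74 MHz.
24.64 MHz and 42.54 MHz both map to 6.74 MHz.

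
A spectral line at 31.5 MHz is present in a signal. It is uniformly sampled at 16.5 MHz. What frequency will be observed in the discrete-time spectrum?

31.5 MHz mod fs = 15 MHz.
15 MHz > fs/2 = 8.25 MHz, folds to fs − 15 MHz = 1.5 MHz.

1.5 MHz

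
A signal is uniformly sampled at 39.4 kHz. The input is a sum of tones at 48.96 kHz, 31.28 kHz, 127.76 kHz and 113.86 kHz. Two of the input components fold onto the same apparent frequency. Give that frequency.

fs/2 = 19.7 kHz.
48.96 kHz mod fs = 9.56 kHz.
9.56 kHz ≤ fs/2 = 19.7 kHz, appears at 9.56 kHz.
31.28 kHz > fs/2 = 19.7 kHz, folds to fs − 31.28 kHz = 8.12 kHz.
127.76 kHz mod fs = 9.56 kHz.
9.56 kHz ≤ fs/2 = 19.7 kHz, appears at 9.56 kHz.
113.86 kHz mod fs = 35.06 kHz.
35.06 kHz > fs/2 = 19.7 kHz, folds to fs − 35.06 kHz = 4.34 kHz.
48.96 kHz and 127.76 kHz both map to 9.56 kHz.

9.56 kHz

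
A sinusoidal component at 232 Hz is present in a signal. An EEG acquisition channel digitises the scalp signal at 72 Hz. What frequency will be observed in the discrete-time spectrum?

16 Hz

232 Hz mod fs = 16 Hz.
16 Hz ≤ fs/2 = 36 Hz, appears at 16 Hz.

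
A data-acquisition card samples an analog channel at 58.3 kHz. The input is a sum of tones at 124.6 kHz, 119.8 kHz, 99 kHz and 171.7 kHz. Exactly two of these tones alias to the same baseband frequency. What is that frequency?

3.2 kHz

fs/2 = 29.15 kHz.
124.6 kHz mod fs = 8 kHz.
8 kHz ≤ fs/2 = 29.15 kHz, appears at 8 kHz.
119.8 kHz mod fs = 3.2 kHz.
3.2 kHz ≤ fs/2 = 29.15 kHz, appears at 3.2 kHz.
99 kHz mod fs = 40.7 kHz.
40.7 kHz > fs/2 = 29.15 kHz, folds to fs − 40.7 kHz = 17.6 kHz.
171.7 kHz mod fs = 55.1 kHz.
55.1 kHz > fs/2 = 29.15 kHz, folds to fs − 55.1 kHz = 3.2 kHz.
119.8 kHz and 171.7 kHz both map to 3.2 kHz.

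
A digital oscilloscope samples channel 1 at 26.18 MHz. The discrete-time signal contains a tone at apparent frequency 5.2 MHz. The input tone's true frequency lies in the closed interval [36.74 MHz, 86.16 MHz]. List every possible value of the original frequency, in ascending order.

Frequencies that alias to 5.2 MHz are k·fs ± 5.2 MHz for integer k ≥ 0.
k=0: 5.2 MHz.
k=1: 20.98 MHz, 31.38 MHz.
k=2: 47.16 MHz, 57.56 MHz.
k=3: 73.34 MHz, 83.74 MHz.
k=4: 99.52 MHz, 109.92 MHz.
Within [36.74 MHz, 86.16 MHz]: 47.16 MHz, 57.56 MHz, 73.34 MHz, 83.74 MHz.

47.16 MHz, 57.56 MHz, 73.34 MHz, 83.74 MHz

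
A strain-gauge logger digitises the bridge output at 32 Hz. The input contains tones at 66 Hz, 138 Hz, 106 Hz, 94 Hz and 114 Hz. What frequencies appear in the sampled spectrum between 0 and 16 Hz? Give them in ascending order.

2 Hz, 10 Hz, 14 Hz

fs/2 = 16 Hz.
66 Hz mod fs = 2 Hz.
2 Hz ≤ fs/2 = 16 Hz, appears at 2 Hz.
138 Hz mod fs = 10 Hz.
10 Hz ≤ fs/2 = 16 Hz, appears at 10 Hz.
106 Hz mod fs = 10 Hz.
10 Hz ≤ fs/2 = 16 Hz, appears at 10 Hz.
94 Hz mod fs = 30 Hz.
30 Hz > fs/2 = 16 Hz, folds to fs − 30 Hz = 2 Hz.
114 Hz mod fs = 18 Hz.
18 Hz > fs/2 = 16 Hz, folds to fs − 18 Hz = 14 Hz.
Distinct values: {2 Hz, 10 Hz, 14 Hz}.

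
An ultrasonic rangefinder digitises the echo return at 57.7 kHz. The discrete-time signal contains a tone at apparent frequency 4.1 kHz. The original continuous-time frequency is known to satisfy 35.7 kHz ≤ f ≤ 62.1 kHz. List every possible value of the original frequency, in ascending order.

53.6 kHz, 61.8 kHz

Frequencies that alias to 4.1 kHz are k·fs ± 4.1 kHz for integer k ≥ 0.
k=0: 4.1 kHz.
k=1: 53.6 kHz, 61.8 kHz.
k=2: 111.3 kHz, 119.5 kHz.
Within [35.7 kHz, 62.1 kHz]: 53.6 kHz, 61.8 kHz.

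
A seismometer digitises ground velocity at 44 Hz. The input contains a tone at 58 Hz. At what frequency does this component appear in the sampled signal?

14 Hz

58 Hz mod fs = 14 Hz.
14 Hz ≤ fs/2 = 22 Hz, appears at 14 Hz.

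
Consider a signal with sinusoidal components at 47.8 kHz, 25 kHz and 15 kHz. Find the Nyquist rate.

95.6 kHz

Highest-frequency component: 47.8 kHz.
Nyquist rate = 2 × 47.8 kHz = 95.6 kHz.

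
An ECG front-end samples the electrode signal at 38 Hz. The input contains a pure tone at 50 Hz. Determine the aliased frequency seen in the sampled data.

50 Hz mod fs = 12 Hz.
12 Hz ≤ fs/2 = 19 Hz, appears at 12 Hz.

12 Hz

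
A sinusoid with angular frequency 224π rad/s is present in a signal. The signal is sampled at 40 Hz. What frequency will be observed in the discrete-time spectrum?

8 Hz

ω = 224π rad/s → f = ω/(2π) = 112 Hz.
112 Hz mod fs = 32 Hz.
32 Hz > fs/2 = 20 Hz, folds to fs − 32 Hz = 8 Hz.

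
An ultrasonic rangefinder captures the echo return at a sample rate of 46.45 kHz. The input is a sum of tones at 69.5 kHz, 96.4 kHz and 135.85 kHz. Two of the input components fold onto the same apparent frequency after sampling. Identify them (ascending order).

fs/2 = 23.225 kHz.
69.5 kHz mod fs = 23.05 kHz.
23.05 kHz ≤ fs/2 = 23.225 kHz, appears at 23.05 kHz.
96.4 kHz mod fs = 3.5 kHz.
3.5 kHz ≤ fs/2 = 23.225 kHz, appears at 3.5 kHz.
135.85 kHz mod fs = 42.95 kHz.
42.95 kHz > fs/2 = 23.225 kHz, folds to fs − 42.95 kHz = 3.5 kHz.
96.4 kHz and 135.85 kHz both map to 3.5 kHz.

96.4 kHz, 135.85 kHz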